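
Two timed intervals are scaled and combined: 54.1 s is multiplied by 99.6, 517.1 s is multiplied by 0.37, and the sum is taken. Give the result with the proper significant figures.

54.1 × 99.6 = 5388.36 → 5.39 × 10^3 s (3 s.f., last digit at the 10^1 place).
517.1 × 0.37 = 191.327 → 1.9 × 10^2 s (2 s.f., last digit at the 10^1 place).
Sum: 5579.687 s; keep the coarser place, 10^1.
Result: 5.58 × 10^3 s.

5.58 × 10^3 s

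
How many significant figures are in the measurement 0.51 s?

2

0.51: leading zeros are not significant.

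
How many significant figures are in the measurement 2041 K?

4

2041: zeros between nonzero digits are significant.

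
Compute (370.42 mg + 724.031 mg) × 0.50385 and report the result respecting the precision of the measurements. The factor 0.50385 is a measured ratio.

551.44 mg

370.42 mg + 724.031 mg = 1094.451 mg; the sum is limited to 2 decimal places (6 s.f.).
Carrying full precision, 1094.451 × 0.50385 = 551.43913635 mg; 0.50385 has 5 s.f., so the result keeps min(6, 5) = 5 s.f.
Rounded to 5 significant figures: 551.44 mg.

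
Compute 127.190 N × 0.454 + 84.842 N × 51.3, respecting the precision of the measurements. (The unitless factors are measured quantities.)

127.190 × 0.454 = 57.74426 → 57.7 N (3 s.f., last digit at the 10^-1 place).
84.842 × 51.3 = 4352.3946 → 4.35 × 10^3 N (3 s.f., last digit at the 10^1 place).
Sum: 4410.13886 N; keep the coarser place, 10^1.
Result: 4.41 × 10^3 N.

4.41 × 10^3 N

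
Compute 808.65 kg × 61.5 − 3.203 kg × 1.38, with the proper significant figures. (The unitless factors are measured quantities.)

4.97 × 10⁴ kg

808.65 × 61.5 = 49731.975 → 4.97 × 10⁴ kg (3 s.f., last digit at the 10^2 place).
3.203 × 1.38 = 4.42014 → 4.42 kg (3 s.f., last digit at the 10^-2 place).
Difference: 49727.55486 kg; keep the coarser place, 10^2.
Result: 4.97 × 10⁴ kg.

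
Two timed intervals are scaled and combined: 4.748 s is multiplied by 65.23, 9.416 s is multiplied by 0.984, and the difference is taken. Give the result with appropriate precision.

300.4 s

4.748 × 65.23 = 309.71204 → 309.7 s (4 s.f., last digit at the 10^-1 place).
9.416 × 0.984 = 9.265344 → 9.27 s (3 s.f., last digit at the 10^-2 place).
Difference: 300.446696 s; keep the coarser place, 10^-1.
Result: 300.4 s.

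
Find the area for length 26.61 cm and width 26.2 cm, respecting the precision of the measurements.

697 cm²

area = 26.61 cm × 26.2 cm = 697.182 cm².
26.61 has 4 significant figures; 26.2 has 3.
Division/multiplication keeps the fewest: 3 significant figures.
Rounded: 697 cm².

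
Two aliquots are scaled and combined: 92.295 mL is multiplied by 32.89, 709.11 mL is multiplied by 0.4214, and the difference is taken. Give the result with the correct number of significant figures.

92.295 × 32.89 = 3035.58255 → 3036 mL (4 s.f., last digit at the 10^0 place).
709.11 × 0.4214 = 298.818954 → 298.8 mL (4 s.f., last digit at the 10^-1 place).
Difference: 2736.763596 mL; keep the coarser place, 10^0.
Result: 2737 mL.

2737 mL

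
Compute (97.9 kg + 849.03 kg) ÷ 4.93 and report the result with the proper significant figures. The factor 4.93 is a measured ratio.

192 kg

97.9 kg + 849.03 kg = 946.93 kg; the sum is limited to 1 decimal place (4 s.f.).
Carrying full precision, 946.93 ÷ 4.93 = 192.07505071… kg; 4.93 has 3 s.f., so the result keeps min(4, 3) = 3 s.f.
Rounded to 3 significant figures: 192 kg.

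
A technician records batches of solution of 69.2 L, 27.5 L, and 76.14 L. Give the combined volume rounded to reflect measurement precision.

172.8 L

69.2 L + 27.5 L + 76.14 L = 172.84 L.
Addition/subtraction keeps the fewest decimal places: 69.2 → 1 decimal place, 27.5 → 1 decimal place, 76.14 → 2 decimal places; limit is 1.
Rounded to 1 decimal place: 172.8 L.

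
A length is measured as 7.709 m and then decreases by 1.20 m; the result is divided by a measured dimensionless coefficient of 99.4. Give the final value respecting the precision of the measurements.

7.709 m − 1.20 m = 6.509 m; the difference is limited to 2 decimal places (3 s.f.).
Carrying full precision, 6.509 ÷ 99.4 = 0.0654828973843… m; 99.4 has 3 s.f., so the result keeps min(3, 3) = 3 s.f.
Rounded to 3 significant figures: 0.0655 m.

0.0655 m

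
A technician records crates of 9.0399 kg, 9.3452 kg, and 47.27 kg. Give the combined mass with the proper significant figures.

65.66 kg

9.0399 kg + 9.3452 kg + 47.27 kg = 65.6551 kg.
Addition/subtraction keeps the fewest decimal places: 9.0399 → 4 decimal places, 9.3452 → 4 decimal places, 47.27 → 2 decimal places; limit is 2.
Rounded to 2 decimal places: 65.66 kg.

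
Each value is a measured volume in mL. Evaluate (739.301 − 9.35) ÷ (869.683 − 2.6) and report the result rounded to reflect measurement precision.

0.8418

739.301 − 9.35 = 729.951, limited to 2 d.p. → 5 s.f.; 869.683 − 2.6 = 867.083, limited to 1 d.p. → 4 s.f.
Carrying full precision, 729.951 ÷ 867.083 = 0.841846743622…; keep min(5, 4) = 4 s.f.
Rounded to 4 significant figures: 0.8418.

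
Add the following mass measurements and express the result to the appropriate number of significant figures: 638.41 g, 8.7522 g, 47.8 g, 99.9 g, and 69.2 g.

864.1 g

638.41 g + 8.7522 g + 47.8 g + 99.9 g + 69.2 g = 864.0622 g.
Addition/subtraction keeps the fewest decimal places: 638.41 → 2 decimal places, 8.7522 → 4 decimal places, 47.8 → 1 decimal place, 99.9 → 1 decimal place, 69.2 → 1 decimal place; limit is 1.
Rounded to 1 decimal place: 864.1 g.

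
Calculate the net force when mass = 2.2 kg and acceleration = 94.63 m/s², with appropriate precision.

2.1 × 10^2 N

net force = 2.2 kg × 94.63 m/s² = 208.186 N.
2.2 has 2 significant figures; 94.63 has 4.
Division/multiplication keeps the fewest: 2 significant figures.
Rounded: 2.1 × 10^2 N.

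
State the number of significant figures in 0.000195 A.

0.000195: leading zeros are not significant.

3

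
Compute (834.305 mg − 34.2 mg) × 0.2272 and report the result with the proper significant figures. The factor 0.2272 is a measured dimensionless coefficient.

181.8 mg

834.305 mg − 34.2 mg = 800.105 mg; the difference is limited to 1 decimal place (4 s.f.).
Carrying full precision, 800.105 × 0.2272 = 181.783856 mg; 0.2272 has 4 s.f., so the result keeps min(4, 4) = 4 s.f.
Rounded to 4 significant figures: 181.8 mg.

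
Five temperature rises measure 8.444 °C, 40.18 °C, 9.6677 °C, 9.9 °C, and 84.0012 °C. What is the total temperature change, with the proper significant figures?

8.444 °C + 40.18 °C + 9.6677 °C + 9.9 °C + 84.0012 °C = 152.1929 °C.
Addition/subtraction keeps the fewest decimal places: 8.444 → 3 decimal places, 40.18 → 2 decimal places, 9.6677 → 4 decimal places, 9.9 → 1 decimal place, 84.0012 → 4 decimal places; limit is 1.
Rounded to 1 decimal place: 152.2 °C.

152.2 °C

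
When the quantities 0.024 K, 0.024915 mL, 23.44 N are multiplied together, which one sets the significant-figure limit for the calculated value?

0.024 K

0.024 K → 2 s.f.; 0.024915 mL → 5 s.f.; 23.44 N → 4 s.f.
The fewest is 2 significant figures, from 0.024 K.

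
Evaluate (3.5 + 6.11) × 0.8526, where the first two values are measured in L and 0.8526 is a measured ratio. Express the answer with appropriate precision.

3.5 L + 6.11 L = 9.61 L; the sum is limited to 1 decimal place (2 s.f.).
Carrying full precision, 9.61 × 0.8526 = 8.193486 L; 0.8526 has 4 s.f., so the result keeps min(2, 4) = 2 s.f.
Rounded to 2 significant figures: 8.2 L.

8.2 L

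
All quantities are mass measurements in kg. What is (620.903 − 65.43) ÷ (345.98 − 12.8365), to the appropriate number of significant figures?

620.903 − 65.43 = 555.473, limited to 2 d.p. → 5 s.f.; 345.98 − 12.8365 = 333.1435, limited to 2 d.p. → 5 s.f.
Carrying full precision, 555.473 ÷ 333.1435 = 1.6673685664…; keep min(5, 5) = 5 s.f.
Rounded to 5 significant figures: 1.6674.

1.6674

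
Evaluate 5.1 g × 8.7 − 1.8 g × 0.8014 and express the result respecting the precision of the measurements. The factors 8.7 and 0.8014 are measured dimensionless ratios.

5.1 × 8.7 = 44.37 → 44 g (2 s.f., last digit at the 10^0 place).
1.8 × 0.8014 = 1.44252 → 1.4 g (2 s.f., last digit at the 10^-1 place).
Difference: 42.92748 g; keep the coarser place, 10^0.
Result: 43 g.

43 g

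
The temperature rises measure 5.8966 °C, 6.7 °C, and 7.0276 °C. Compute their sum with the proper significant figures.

5.8966 °C + 6.7 °C + 7.0276 °C = 19.6242 °C.
Addition/subtraction keeps the fewest decimal places: 5.8966 → 4 decimal places, 6.7 → 1 decimal place, 7.0276 → 4 decimal places; limit is 1.
Rounded to 1 decimal place: 19.6 °C.

19.6 °C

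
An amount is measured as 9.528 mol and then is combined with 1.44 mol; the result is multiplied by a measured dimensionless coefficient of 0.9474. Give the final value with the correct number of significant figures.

9.528 mol + 1.44 mol = 10.968 mol; the sum is limited to 2 decimal places (4 s.f.).
Carrying full precision, 10.968 × 0.9474 = 10.3910832 mol; 0.9474 has 4 s.f., so the result keeps min(4, 4) = 4 s.f.
Rounded to 4 significant figures: 10.39 mol.

10.39 mol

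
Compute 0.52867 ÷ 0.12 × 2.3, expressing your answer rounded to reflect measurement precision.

0.52867 ÷ 0.12 × 2.3 = 10.1328416667…
Multiplication/division keeps the fewest significant figures: 0.52867 → 5 s.f., 0.12 → 2 s.f., 2.3 → 2 s.f.; limit is 2.
Rounded to 2 significant figures: 10.

10.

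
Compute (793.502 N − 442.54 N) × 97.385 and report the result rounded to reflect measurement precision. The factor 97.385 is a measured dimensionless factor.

34178 N

793.502 N − 442.54 N = 350.962 N; the difference is limited to 2 decimal places (5 s.f.).
Carrying full precision, 350.962 × 97.385 = 34178.43437 N; 97.385 has 5 s.f., so the result keeps min(5, 5) = 5 s.f.
Rounded to 5 significant figures: 34178 N.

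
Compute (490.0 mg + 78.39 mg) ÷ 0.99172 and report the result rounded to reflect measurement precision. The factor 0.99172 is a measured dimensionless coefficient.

490.0 mg + 78.39 mg = 568.39 mg; the sum is limited to 1 decimal place (4 s.f.).
Carrying full precision, 568.39 ÷ 0.99172 = 573.135562457… mg; 0.99172 has 5 s.f., so the result keeps min(4, 5) = 4 s.f.
Rounded to 4 significant figures: 573.1 mg.

573.1 mg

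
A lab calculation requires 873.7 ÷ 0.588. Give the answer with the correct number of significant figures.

873.7 ÷ 0.588 = 1485.88435374…
Multiplication/division keeps the fewest significant figures: 873.7 → 4 s.f., 0.588 → 3 s.f.; limit is 3.
Rounded to 3 significant figures: 1.49 × 10³.

1.49 × 10³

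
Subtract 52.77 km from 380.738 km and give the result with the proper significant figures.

380.738 km − 52.77 km = 327.968 km.
Addition/subtraction keeps the fewest decimal places: 380.738 → 3 decimal places, 52.77 → 2 decimal places; limit is 2.
Rounded to 2 decimal places: 327.97 km.

327.97 km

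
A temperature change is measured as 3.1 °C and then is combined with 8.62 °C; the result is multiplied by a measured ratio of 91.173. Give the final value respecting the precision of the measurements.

3.1 °C + 8.62 °C = 11.72 °C; the sum is limited to 1 decimal place (3 s.f.).
Carrying full precision, 11.72 × 91.173 = 1068.54756 °C; 91.173 has 5 s.f., so the result keeps min(3, 5) = 3 s.f.
Rounded to 3 significant figures: 1.07 × 10^3 °C.

1.07 × 10^3 °C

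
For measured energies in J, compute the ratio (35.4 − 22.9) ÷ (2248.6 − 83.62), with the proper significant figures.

0.00577

35.4 − 22.9 = 12.5, limited to 1 d.p. → 3 s.f.; 2248.6 − 83.62 = 2164.98, limited to 1 d.p. → 5 s.f.
Carrying full precision, 12.5 ÷ 2164.98 = 0.00577372539238…; keep min(3, 5) = 3 s.f.
Rounded to 3 significant figures: 0.00577.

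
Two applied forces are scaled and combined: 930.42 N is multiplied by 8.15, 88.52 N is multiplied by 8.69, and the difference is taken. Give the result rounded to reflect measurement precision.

6.81 × 10^3 N

930.42 × 8.15 = 7582.923 → 7.58 × 10^3 N (3 s.f., last digit at the 10^1 place).
88.52 × 8.69 = 769.2388 → 769 N (3 s.f., last digit at the 10^0 place).
Difference: 6813.6842 N; keep the coarser place, 10^1.
Result: 6.81 × 10^3 N.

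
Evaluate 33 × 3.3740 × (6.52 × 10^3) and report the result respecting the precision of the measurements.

33 × 3.3740 × (6.52 × 10^3) = 725949.84
Multiplication/division keeps the fewest significant figures: 33 → 2 s.f., 3.3740 → 5 s.f., 6.52 × 10^3 → 3 s.f.; limit is 2.
Rounded to 2 significant figures: 7.3 × 10^5.

7.3 × 10^5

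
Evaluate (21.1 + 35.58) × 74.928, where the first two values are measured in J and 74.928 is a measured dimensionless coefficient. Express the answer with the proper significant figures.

21.1 J + 35.58 J = 56.68 J; the sum is limited to 1 decimal place (3 s.f.).
Carrying full precision, 56.68 × 74.928 = 4246.91904 J; 74.928 has 5 s.f., so the result keeps min(3, 5) = 3 s.f.
Rounded to 3 significant figures: 4.25 × 10³ J.

4.25 × 10³ J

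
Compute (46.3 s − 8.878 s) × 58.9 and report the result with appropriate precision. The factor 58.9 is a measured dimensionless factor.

2.20 × 10^3 s

46.3 s − 8.878 s = 37.422 s; the difference is limited to 1 decimal place (3 s.f.).
Carrying full precision, 37.422 × 58.9 = 2204.1558 s; 58.9 has 3 s.f., so the result keeps min(3, 3) = 3 s.f.
Rounded to 3 significant figures: 2.20 × 10^3 s.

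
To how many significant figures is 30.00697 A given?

7

30.00697: zeros between nonzero digits are significant.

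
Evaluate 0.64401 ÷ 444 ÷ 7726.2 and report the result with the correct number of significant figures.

0.64401 ÷ 444 ÷ 7726.2 = 1.87734329033 × 10^-7…
Multiplication/division keeps the fewest significant figures: 0.64401 → 5 s.f., 444 → 3 s.f., 7726.2 → 5 s.f.; limit is 3.
Rounded to 3 significant figures: 1.88 × 10⁻⁷.

1.88 × 10⁻⁷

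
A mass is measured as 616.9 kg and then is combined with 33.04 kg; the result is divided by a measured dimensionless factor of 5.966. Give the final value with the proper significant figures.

616.9 kg + 33.04 kg = 649.94 kg; the sum is limited to 1 decimal place (4 s.f.).
Carrying full precision, 649.94 ÷ 5.966 = 108.940663761… kg; 5.966 has 4 s.f., so the result keeps min(4, 4) = 4 s.f.
Rounded to 4 significant figures: 108.9 kg.

108.9 kg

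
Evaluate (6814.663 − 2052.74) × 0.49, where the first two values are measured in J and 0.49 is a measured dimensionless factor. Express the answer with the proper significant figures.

6814.663 J − 2052.74 J = 4761.923 J; the difference is limited to 2 decimal places (6 s.f.).
Carrying full precision, 4761.923 × 0.49 = 2333.34227 J; 0.49 has 2 s.f., so the result keeps min(6, 2) = 2 s.f.
Rounded to 2 significant figures: 2.3 × 10³ J.

2.3 × 10³ J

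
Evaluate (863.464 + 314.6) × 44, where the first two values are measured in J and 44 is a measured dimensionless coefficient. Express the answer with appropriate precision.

5.2 × 10^4 J

863.464 J + 314.6 J = 1178.064 J; the sum is limited to 1 decimal place (5 s.f.).
Carrying full precision, 1178.064 × 44 = 51834.816 J; 44 has 2 s.f., so the result keeps min(5, 2) = 2 s.f.
Rounded to 2 significant figures: 5.2 × 10^4 J.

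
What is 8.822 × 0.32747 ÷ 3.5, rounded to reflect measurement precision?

0.83

8.822 × 0.32747 ÷ 3.5 = 0.825411525714…
Multiplication/division keeps the fewest significant figures: 8.822 → 4 s.f., 0.32747 → 5 s.f., 3.5 → 2 s.f.; limit is 2.
Rounded to 2 significant figures: 0.83.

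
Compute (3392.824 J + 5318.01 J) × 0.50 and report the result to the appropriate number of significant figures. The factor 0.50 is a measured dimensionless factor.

3392.824 J + 5318.01 J = 8710.834 J; the sum is limited to 2 decimal places (6 s.f.).
Carrying full precision, 8710.834 × 0.50 = 4355.417 J; 0.50 has 2 s.f., so the result keeps min(6, 2) = 2 s.f.
Rounded to 2 significant figures: 4.4 × 10^3 J.

4.4 × 10^3 J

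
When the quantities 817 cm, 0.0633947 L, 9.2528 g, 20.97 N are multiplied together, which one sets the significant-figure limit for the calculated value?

817 cm → 3 s.f.; 0.0633947 L → 6 s.f.; 9.2528 g → 5 s.f.; 20.97 N → 4 s.f.
The fewest is 3 significant figures, from 817 cm.

817 cm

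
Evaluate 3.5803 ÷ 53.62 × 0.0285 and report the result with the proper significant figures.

0.00190

3.5803 ÷ 53.62 × 0.0285 = 0.00190299421858…
Multiplication/division keeps the fewest significant figures: 3.5803 → 5 s.f., 53.62 → 4 s.f., 0.0285 → 3 s.f.; limit is 3.
Rounded to 3 significant figures: 0.00190.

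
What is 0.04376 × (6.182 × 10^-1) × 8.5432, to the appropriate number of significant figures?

0.04376 × (6.182 × 10^-1) × 8.5432 = 0.231114337062…
Multiplication/division keeps the fewest significant figures: 0.04376 → 4 s.f., 6.182 × 10^-1 → 4 s.f., 8.5432 → 5 s.f.; limit is 4.
Rounded to 4 significant figures: 0.2311.

0.2311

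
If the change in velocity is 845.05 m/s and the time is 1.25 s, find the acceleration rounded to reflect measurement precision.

676 m/s²

acceleration = 845.05 m/s ÷ 1.25 s = 676.04 m/s².
845.05 has 5 significant figures; 1.25 has 3.
Division/multiplication keeps the fewest: 3 significant figures.
Rounded: 676 m/s².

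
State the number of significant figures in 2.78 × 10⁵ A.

3

2.78 × 10⁵: in scientific notation every digit of the coefficient is significant.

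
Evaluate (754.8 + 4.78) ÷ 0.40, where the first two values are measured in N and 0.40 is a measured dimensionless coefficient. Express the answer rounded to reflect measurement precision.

1.9 × 10^3 N

754.8 N + 4.78 N = 759.58 N; the sum is limited to 1 decimal place (4 s.f.).
Carrying full precision, 759.58 ÷ 0.40 = 1898.95 N; 0.40 has 2 s.f., so the result keeps min(4, 2) = 2 s.f.
Rounded to 2 significant figures: 1.9 × 10^3 N.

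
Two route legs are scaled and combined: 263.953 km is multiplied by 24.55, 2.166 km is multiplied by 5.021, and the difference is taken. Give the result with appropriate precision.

6469 km

263.953 × 24.55 = 6480.04615 → 6.480 × 10^3 km (4 s.f., last digit at the 10^0 place).
2.166 × 5.021 = 10.875486 → 10.88 km (4 s.f., last digit at the 10^-2 place).
Difference: 6469.170664 km; keep the coarser place, 10^0.
Result: 6469 km.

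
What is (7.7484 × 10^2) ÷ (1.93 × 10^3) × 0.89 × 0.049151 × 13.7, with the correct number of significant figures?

0.24

(7.7484 × 10^2) ÷ (1.93 × 10^3) × 0.89 × 0.049151 × 13.7 = 0.24060112597…
Multiplication/division keeps the fewest significant figures: 7.7484 × 10^2 → 5 s.f., 1.93 × 10^3 → 3 s.f., 0.89 → 2 s.f., 0.049151 → 5 s.f., 13.7 → 3 s.f.; limit is 2.
Rounded to 2 significant figures: 0.24.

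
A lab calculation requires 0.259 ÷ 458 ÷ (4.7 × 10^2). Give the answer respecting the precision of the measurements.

0.259 ÷ 458 ÷ (4.7 × 10^2) = 0.00000120319613491…
Multiplication/division keeps the fewest significant figures: 0.259 → 3 s.f., 458 → 3 s.f., 4.7 × 10^2 → 2 s.f.; limit is 2.
Rounded to 2 significant figures: 1.2 × 10^-6.

1.2 × 10^-6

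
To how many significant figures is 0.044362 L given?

5

0.044362: leading zeros are not significant.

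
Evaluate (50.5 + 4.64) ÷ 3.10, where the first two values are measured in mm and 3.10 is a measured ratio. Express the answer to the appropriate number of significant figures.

17.8 mm

50.5 mm + 4.64 mm = 55.14 mm; the sum is limited to 1 decimal place (3 s.f.).
Carrying full precision, 55.14 ÷ 3.10 = 17.7870967742… mm; 3.10 has 3 s.f., so the result keeps min(3, 3) = 3 s.f.
Rounded to 3 significant figures: 17.8 mm.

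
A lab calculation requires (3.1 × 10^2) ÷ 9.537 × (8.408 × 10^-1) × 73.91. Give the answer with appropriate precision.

(3.1 × 10^2) ÷ 9.537 × (8.408 × 10^-1) × 73.91 = 2019.97417217…
Multiplication/division keeps the fewest significant figures: 3.1 × 10^2 → 2 s.f., 9.537 → 4 s.f., 8.408 × 10^-1 → 4 s.f., 73.91 → 4 s.f.; limit is 2.
Rounded to 2 significant figures: 2.0 × 10^3.

2.0 × 10^3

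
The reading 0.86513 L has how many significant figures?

5

0.86513: leading zeros are not significant.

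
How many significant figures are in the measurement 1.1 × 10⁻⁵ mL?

2

1.1 × 10⁻⁵: in scientific notation every digit of the coefficient is significant.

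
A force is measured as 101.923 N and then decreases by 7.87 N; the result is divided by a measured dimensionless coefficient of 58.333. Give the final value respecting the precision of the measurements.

101.923 N − 7.87 N = 94.053 N; the difference is limited to 2 decimal places (4 s.f.).
Carrying full precision, 94.053 ÷ 58.333 = 1.61234635626… N; 58.333 has 5 s.f., so the result keeps min(4, 5) = 4 s.f.
Rounded to 4 significant figures: 1.612 N.

1.612 N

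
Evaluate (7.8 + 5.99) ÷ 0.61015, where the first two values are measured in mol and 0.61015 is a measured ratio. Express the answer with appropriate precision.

7.8 mol + 5.99 mol = 13.79 mol; the sum is limited to 1 decimal place (3 s.f.).
Carrying full precision, 13.79 ÷ 0.61015 = 22.6009997542… mol; 0.61015 has 5 s.f., so the result keeps min(3, 5) = 3 s.f.
Rounded to 3 significant figures: 22.6 mol.

22.6 mol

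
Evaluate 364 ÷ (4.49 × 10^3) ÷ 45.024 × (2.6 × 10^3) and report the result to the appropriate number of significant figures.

4.7

364 ÷ (4.49 × 10^3) ÷ 45.024 × (2.6 × 10^3) = 4.6814923157…
Multiplication/division keeps the fewest significant figures: 364 → 3 s.f., 4.49 × 10^3 → 3 s.f., 45.024 → 5 s.f., 2.6 × 10^3 → 2 s.f.; limit is 2.
Rounded to 2 significant figures: 4.7.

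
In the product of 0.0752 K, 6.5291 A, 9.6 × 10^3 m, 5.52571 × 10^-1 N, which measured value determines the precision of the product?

9.6 × 10^3 m

0.0752 K → 3 s.f.; 6.5291 A → 5 s.f.; 9.6 × 10^3 m → 2 s.f.; 5.52571 × 10^-1 N → 6 s.f.
The fewest is 2 significant figures, from 9.6 × 10^3 m.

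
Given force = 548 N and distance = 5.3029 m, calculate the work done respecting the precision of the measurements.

2.91 × 10^3 J

work done = 548 N × 5.3029 m = 2905.9892 J.
548 has 3 significant figures; 5.3029 has 5.
Division/multiplication keeps the fewest: 3 significant figures.
Rounded: 2.91 × 10^3 J.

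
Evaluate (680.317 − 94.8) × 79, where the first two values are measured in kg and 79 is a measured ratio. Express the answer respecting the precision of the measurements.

4.6 × 10⁴ kg

680.317 kg − 94.8 kg = 585.517 kg; the difference is limited to 1 decimal place (4 s.f.).
Carrying full precision, 585.517 × 79 = 46255.843 kg; 79 has 2 s.f., so the result keeps min(4, 2) = 2 s.f.
Rounded to 2 significant figures: 4.6 × 10⁴ kg.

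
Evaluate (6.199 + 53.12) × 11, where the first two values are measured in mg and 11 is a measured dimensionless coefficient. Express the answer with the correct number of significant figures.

6.199 mg + 53.12 mg = 59.319 mg; the sum is limited to 2 decimal places (4 s.f.).
Carrying full precision, 59.319 × 11 = 652.509 mg; 11 has 2 s.f., so the result keeps min(4, 2) = 2 s.f.
Rounded to 2 significant figures: 6.5 × 10^2 mg.

6.5 × 10^2 mg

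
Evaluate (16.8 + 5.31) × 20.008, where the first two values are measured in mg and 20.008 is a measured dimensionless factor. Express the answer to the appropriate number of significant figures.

442 mg

16.8 mg + 5.31 mg = 22.11 mg; the sum is limited to 1 decimal place (3 s.f.).
Carrying full precision, 22.11 × 20.008 = 442.37688 mg; 20.008 has 5 s.f., so the result keeps min(3, 5) = 3 s.f.
Rounded to 3 significant figures: 442 mg.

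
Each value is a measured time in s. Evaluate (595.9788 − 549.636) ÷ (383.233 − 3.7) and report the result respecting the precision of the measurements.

0.1221

595.9788 − 549.636 = 46.3428, limited to 3 d.p. → 5 s.f.; 383.233 − 3.7 = 379.533, limited to 1 d.p. → 4 s.f.
Carrying full precision, 46.3428 ÷ 379.533 = 0.122104797211…; keep min(5, 4) = 4 s.f.
Rounded to 4 significant figures: 0.1221.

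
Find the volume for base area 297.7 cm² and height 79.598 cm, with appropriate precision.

2.370 × 10^4 cm³

volume = 297.7 cm² × 79.598 cm = 23696.3246 cm³.
297.7 has 4 significant figures; 79.598 has 5.
Division/multiplication keeps the fewest: 4 significant figures.
Rounded: 2.370 × 10^4 cm³.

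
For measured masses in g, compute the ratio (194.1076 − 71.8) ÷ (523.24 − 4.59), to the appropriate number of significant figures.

0.2358

194.1076 − 71.8 = 122.3076, limited to 1 d.p. → 4 s.f.; 523.24 − 4.59 = 518.65, limited to 2 d.p. → 5 s.f.
Carrying full precision, 122.3076 ÷ 518.65 = 0.235819145859…; keep min(4, 5) = 4 s.f.
Rounded to 4 significant figures: 0.2358.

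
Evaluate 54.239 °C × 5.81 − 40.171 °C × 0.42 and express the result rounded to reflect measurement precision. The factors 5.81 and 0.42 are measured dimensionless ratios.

54.239 × 5.81 = 315.12859 → 315 °C (3 s.f., last digit at the 10^0 place).
40.171 × 0.42 = 16.87182 → 17 °C (2 s.f., last digit at the 10^0 place).
Difference: 298.25677 °C; keep the coarser place, 10^0.
Result: 298 °C.

298 °C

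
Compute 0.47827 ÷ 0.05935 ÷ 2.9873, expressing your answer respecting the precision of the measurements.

0.47827 ÷ 0.05935 ÷ 2.9873 = 2.69757530975…
Multiplication/division keeps the fewest significant figures: 0.47827 → 5 s.f., 0.05935 → 4 s.f., 2.9873 → 5 s.f.; limit is 4.
Rounded to 4 significant figures: 2.698.

2.698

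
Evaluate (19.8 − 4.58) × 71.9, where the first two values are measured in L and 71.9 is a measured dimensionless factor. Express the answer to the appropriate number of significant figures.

19.8 L − 4.58 L = 15.22 L; the difference is limited to 1 decimal place (3 s.f.).
Carrying full precision, 15.22 × 71.9 = 1094.318 L; 71.9 has 3 s.f., so the result keeps min(3, 3) = 3 s.f.
Rounded to 3 significant figures: 1.09 × 10³ L.

1.09 × 10³ L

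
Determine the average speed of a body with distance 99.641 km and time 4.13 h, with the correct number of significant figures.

average speed = 99.641 km ÷ 4.13 h = 24.1261501211… km/h.
99.641 has 5 significant figures; 4.13 has 3.
Division/multiplication keeps the fewest: 3 significant figures.
Rounded: 24.1 km/h.

24.1 km/h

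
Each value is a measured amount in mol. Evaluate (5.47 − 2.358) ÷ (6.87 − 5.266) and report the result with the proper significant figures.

1.94

5.47 − 2.358 = 3.112, limited to 2 d.p. → 3 s.f.; 6.87 − 5.266 = 1.604, limited to 2 d.p. → 3 s.f.
Carrying full precision, 3.112 ÷ 1.604 = 1.94014962594…; keep min(3, 3) = 3 s.f.
Rounded to 3 significant figures: 1.94.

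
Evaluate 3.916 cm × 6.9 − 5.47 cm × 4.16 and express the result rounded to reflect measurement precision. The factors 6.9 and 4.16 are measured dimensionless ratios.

4 cm

3.916 × 6.9 = 27.0204 → 27 cm (2 s.f., last digit at the 10^0 place).
5.47 × 4.16 = 22.7552 → 22.8 cm (3 s.f., last digit at the 10^-1 place).
Difference: 4.2652 cm; keep the coarser place, 10^0.
Result: 4 cm.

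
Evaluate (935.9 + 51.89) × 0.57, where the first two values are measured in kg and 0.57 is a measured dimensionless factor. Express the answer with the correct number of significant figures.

5.6 × 10² kg

935.9 kg + 51.89 kg = 987.79 kg; the sum is limited to 1 decimal place (4 s.f.).
Carrying full precision, 987.79 × 0.57 = 563.0403 kg; 0.57 has 2 s.f., so the result keeps min(4, 2) = 2 s.f.
Rounded to 2 significant figures: 5.6 × 10² kg.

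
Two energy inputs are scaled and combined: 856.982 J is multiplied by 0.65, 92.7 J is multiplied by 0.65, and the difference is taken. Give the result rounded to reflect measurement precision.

856.982 × 0.65 = 557.0383 → 5.6 × 10² J (2 s.f., last digit at the 10^1 place).
92.7 × 0.65 = 60.255 → 60. J (2 s.f., last digit at the 10^0 place).
Difference: 496.7833 J; keep the coarser place, 10^1.
Result: 5.0 × 10² J.

5.0 × 10² J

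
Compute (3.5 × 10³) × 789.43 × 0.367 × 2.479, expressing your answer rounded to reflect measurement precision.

(3.5 × 10³) × 789.43 × 0.367 × 2.479 = 2513762.60796…
Multiplication/division keeps the fewest significant figures: 3.5 × 10³ → 2 s.f., 789.43 → 5 s.f., 0.367 → 3 s.f., 2.479 → 4 s.f.; limit is 2.
Rounded to 2 significant figures: 2.5 × 10⁶.

2.5 × 10⁶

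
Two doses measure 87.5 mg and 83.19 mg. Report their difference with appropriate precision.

87.5 mg − 83.19 mg = 4.31 mg.
Addition/subtraction keeps the fewest decimal places: 87.5 → 1 decimal place, 83.19 → 2 decimal places; limit is 1.
Rounded to 1 decimal place: 4.3 mg.

4.3 mg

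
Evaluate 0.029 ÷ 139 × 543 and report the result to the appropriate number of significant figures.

0.029 ÷ 139 × 543 = 0.113287769784…
Multiplication/division keeps the fewest significant figures: 0.029 → 2 s.f., 139 → 3 s.f., 543 → 3 s.f.; limit is 2.
Rounded to 2 significant figures: 0.11.

0.11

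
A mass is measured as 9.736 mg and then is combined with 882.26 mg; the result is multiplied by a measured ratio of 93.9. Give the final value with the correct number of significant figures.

9.736 mg + 882.26 mg = 891.996 mg; the sum is limited to 2 decimal places (5 s.f.).
Carrying full precision, 891.996 × 93.9 = 83758.4244 mg; 93.9 has 3 s.f., so the result keeps min(5, 3) = 3 s.f.
Rounded to 3 significant figures: 8.38 × 10⁴ mg.

8.38 × 10⁴ mg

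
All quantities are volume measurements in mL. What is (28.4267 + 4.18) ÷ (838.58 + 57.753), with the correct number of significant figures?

0.03638

28.4267 + 4.18 = 32.6067, limited to 2 d.p. → 4 s.f.; 838.58 + 57.753 = 896.333, limited to 2 d.p. → 5 s.f.
Carrying full precision, 32.6067 ÷ 896.333 = 0.0363778863436…; keep min(4, 5) = 4 s.f.
Rounded to 4 significant figures: 0.03638.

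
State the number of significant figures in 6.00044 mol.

6

6.00044: zeros between nonzero digits are significant.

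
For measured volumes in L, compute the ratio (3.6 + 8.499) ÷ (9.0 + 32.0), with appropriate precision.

0.295

3.6 + 8.499 = 12.099, limited to 1 d.p. → 3 s.f.; 9.0 + 32.0 = 41.0, limited to 1 d.p. → 3 s.f.
Carrying full precision, 12.099 ÷ 41.0 = 0.295097560976…; keep min(3, 3) = 3 s.f.
Rounded to 3 significant figures: 0.295.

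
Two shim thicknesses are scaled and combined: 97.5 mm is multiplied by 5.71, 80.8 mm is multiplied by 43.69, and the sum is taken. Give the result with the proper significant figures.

4.09 × 10³ mm

97.5 × 5.71 = 556.725 → 557 mm (3 s.f., last digit at the 10^0 place).
80.8 × 43.69 = 3530.152 → 3.53 × 10³ mm (3 s.f., last digit at the 10^1 place).
Sum: 4086.877 mm; keep the coarser place, 10^1.
Result: 4.09 × 10³ mm.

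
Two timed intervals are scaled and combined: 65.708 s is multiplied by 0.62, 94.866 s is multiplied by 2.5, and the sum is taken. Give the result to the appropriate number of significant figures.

2.8 × 10^2 s

65.708 × 0.62 = 40.73896 → 41 s (2 s.f., last digit at the 10^0 place).
94.866 × 2.5 = 237.165 → 2.4 × 10^2 s (2 s.f., last digit at the 10^1 place).
Sum: 277.90396 s; keep the coarser place, 10^1.
Result: 2.8 × 10^2 s.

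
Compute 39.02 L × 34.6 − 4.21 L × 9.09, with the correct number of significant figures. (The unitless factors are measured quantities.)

1.31 × 10³ L

39.02 × 34.6 = 1350.092 → 1.35 × 10³ L (3 s.f., last digit at the 10^1 place).
4.21 × 9.09 = 38.2689 → 38.3 L (3 s.f., last digit at the 10^-1 place).
Difference: 1311.8231 L; keep the coarser place, 10^1.
Result: 1.31 × 10³ L.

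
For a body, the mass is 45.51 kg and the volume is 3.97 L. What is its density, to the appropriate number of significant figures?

11.5 kg/L

density = 45.51 kg ÷ 3.97 L = 11.4634760705… kg/L.
45.51 has 4 significant figures; 3.97 has 3.
Division/multiplication keeps the fewest: 3 significant figures.
Rounded: 11.5 kg/L.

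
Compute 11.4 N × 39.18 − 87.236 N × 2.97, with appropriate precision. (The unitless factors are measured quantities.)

11.4 × 39.18 = 446.652 → 447 N (3 s.f., last digit at the 10^0 place).
87.236 × 2.97 = 259.09092 → 259 N (3 s.f., last digit at the 10^0 place).
Difference: 187.56108 N; keep the coarser place, 10^0.
Result: 188 N.

188 N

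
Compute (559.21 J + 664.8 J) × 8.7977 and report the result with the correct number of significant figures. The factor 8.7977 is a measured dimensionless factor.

559.21 J + 664.8 J = 1224.01 J; the sum is limited to 1 decimal place (5 s.f.).
Carrying full precision, 1224.01 × 8.7977 = 10768.472777 J; 8.7977 has 5 s.f., so the result keeps min(5, 5) = 5 s.f.
Rounded to 5 significant figures: 10768 J.

10768 J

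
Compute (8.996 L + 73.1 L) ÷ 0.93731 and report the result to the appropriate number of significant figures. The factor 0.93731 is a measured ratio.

8.996 L + 73.1 L = 82.096 L; the sum is limited to 1 decimal place (3 s.f.).
Carrying full precision, 82.096 ÷ 0.93731 = 87.586817595… L; 0.93731 has 5 s.f., so the result keeps min(3, 5) = 3 s.f.
Rounded to 3 significant figures: 87.6 L.

87.6 L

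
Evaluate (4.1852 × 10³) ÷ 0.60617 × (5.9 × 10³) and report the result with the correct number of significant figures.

(4.1852 × 10³) ÷ 0.60617 × (5.9 × 10³) = 40735569.2298…
Multiplication/division keeps the fewest significant figures: 4.1852 × 10³ → 5 s.f., 0.60617 → 5 s.f., 5.9 × 10³ → 2 s.f.; limit is 2.
Rounded to 2 significant figures: 4.1 × 10⁷.

4.1 × 10⁷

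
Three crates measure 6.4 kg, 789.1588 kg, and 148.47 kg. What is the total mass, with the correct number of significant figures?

6.4 kg + 789.1588 kg + 148.47 kg = 944.0288 kg.
Addition/subtraction keeps the fewest decimal places: 6.4 → 1 decimal place, 789.1588 → 4 decimal places, 148.47 → 2 decimal places; limit is 1.
Rounded to 1 decimal place: 944.0 kg.

944.0 kg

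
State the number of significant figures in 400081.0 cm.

7

400081.0: trailing zeros after a decimal point are significant; zeros between nonzero digits are significant.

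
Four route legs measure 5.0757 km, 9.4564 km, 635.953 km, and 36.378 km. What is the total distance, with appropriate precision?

5.0757 km + 9.4564 km + 635.953 km + 36.378 km = 686.8631 km.
Addition/subtraction keeps the fewest decimal places: 5.0757 → 4 decimal places, 9.4564 → 4 decimal places, 635.953 → 3 decimal places, 36.378 → 3 decimal places; limit is 3.
Rounded to 3 decimal places: 686.863 km.

686.863 km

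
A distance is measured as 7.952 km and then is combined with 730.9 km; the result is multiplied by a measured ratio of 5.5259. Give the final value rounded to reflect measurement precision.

4083 km

7.952 km + 730.9 km = 738.852 km; the sum is limited to 1 decimal place (4 s.f.).
Carrying full precision, 738.852 × 5.5259 = 4082.8222668 km; 5.5259 has 5 s.f., so the result keeps min(4, 5) = 4 s.f.
Rounded to 4 significant figures: 4083 km.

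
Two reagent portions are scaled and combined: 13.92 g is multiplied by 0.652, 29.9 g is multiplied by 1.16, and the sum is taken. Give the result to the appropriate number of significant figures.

13.92 × 0.652 = 9.07584 → 9.08 g (3 s.f., last digit at the 10^-2 place).
29.9 × 1.16 = 34.684 → 34.7 g (3 s.f., last digit at the 10^-1 place).
Sum: 43.75984 g; keep the coarser place, 10^-1.
Result: 43.8 g.

43.8 g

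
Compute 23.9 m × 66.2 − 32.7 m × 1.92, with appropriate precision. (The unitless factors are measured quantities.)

23.9 × 66.2 = 1582.18 → 1.58 × 10^3 m (3 s.f., last digit at the 10^1 place).
32.7 × 1.92 = 62.784 → 62.8 m (3 s.f., last digit at the 10^-1 place).
Difference: 1519.396 m; keep the coarser place, 10^1.
Result: 1.52 × 10^3 m.

1.52 × 10^3 m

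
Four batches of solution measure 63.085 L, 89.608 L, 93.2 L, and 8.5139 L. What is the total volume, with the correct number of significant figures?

63.085 L + 89.608 L + 93.2 L + 8.5139 L = 254.4069 L.
Addition/subtraction keeps the fewest decimal places: 63.085 → 3 decimal places, 89.608 → 3 decimal places, 93.2 → 1 decimal place, 8.5139 → 4 decimal places; limit is 1.
Rounded to 1 decimal place: 254.4 L.

254.4 L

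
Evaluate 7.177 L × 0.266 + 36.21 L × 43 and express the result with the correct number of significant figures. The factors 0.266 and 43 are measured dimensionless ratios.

7.177 × 0.266 = 1.909082 → 1.91 L (3 s.f., last digit at the 10^-2 place).
36.21 × 43 = 1557.03 → 1.6 × 10^3 L (2 s.f., last digit at the 10^2 place).
Sum: 1558.939082 L; keep the coarser place, 10^2.
Result: 1.6 × 10^3 L.

1.6 × 10^3 L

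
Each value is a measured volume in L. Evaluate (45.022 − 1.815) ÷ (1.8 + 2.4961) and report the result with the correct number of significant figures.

10.

45.022 − 1.815 = 43.207, limited to 3 d.p. → 5 s.f.; 1.8 + 2.4961 = 4.2961, limited to 1 d.p. → 2 s.f.
Carrying full precision, 43.207 ÷ 4.2961 = 10.0572612369…; keep min(5, 2) = 2 s.f.
Rounded to 2 significant figures: 10.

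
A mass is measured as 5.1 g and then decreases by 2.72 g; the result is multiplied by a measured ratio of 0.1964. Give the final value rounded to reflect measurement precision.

0.47 g

5.1 g − 2.72 g = 2.38 g; the difference is limited to 1 decimal place (2 s.f.).
Carrying full precision, 2.38 × 0.1964 = 0.467432 g; 0.1964 has 4 s.f., so the result keeps min(2, 4) = 2 s.f.
Rounded to 2 significant figures: 0.47 g.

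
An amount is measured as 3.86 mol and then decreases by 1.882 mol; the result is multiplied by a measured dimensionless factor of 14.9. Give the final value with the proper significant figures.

3.86 mol − 1.882 mol = 1.978 mol; the difference is limited to 2 decimal places (3 s.f.).
Carrying full precision, 1.978 × 14.9 = 29.4722 mol; 14.9 has 3 s.f., so the result keeps min(3, 3) = 3 s.f.
Rounded to 3 significant figures: 29.5 mol.

29.5 mol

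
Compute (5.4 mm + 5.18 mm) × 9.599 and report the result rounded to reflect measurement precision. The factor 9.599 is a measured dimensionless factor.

5.4 mm + 5.18 mm = 10.58 mm; the sum is limited to 1 decimal place (3 s.f.).
Carrying full precision, 10.58 × 9.599 = 101.55742 mm; 9.599 has 4 s.f., so the result keeps min(3, 4) = 3 s.f.
Rounded to 3 significant figures: 102 mm.

102 mm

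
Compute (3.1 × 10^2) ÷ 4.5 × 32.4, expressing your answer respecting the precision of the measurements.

2.2 × 10^3

(3.1 × 10^2) ÷ 4.5 × 32.4 = 2232
Multiplication/division keeps the fewest significant figures: 3.1 × 10^2 → 2 s.f., 4.5 → 2 s.f., 32.4 → 3 s.f.; limit is 2.
Rounded to 2 significant figures: 2.2 × 10^3.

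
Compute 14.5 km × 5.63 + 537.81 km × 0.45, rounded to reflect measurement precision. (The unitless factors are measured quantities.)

3.2 × 10² km

14.5 × 5.63 = 81.635 → 81.6 km (3 s.f., last digit at the 10^-1 place).
537.81 × 0.45 = 242.0145 → 2.4 × 10² km (2 s.f., last digit at the 10^1 place).
Sum: 323.6495 km; keep the coarser place, 10^1.
Result: 3.2 × 10² km.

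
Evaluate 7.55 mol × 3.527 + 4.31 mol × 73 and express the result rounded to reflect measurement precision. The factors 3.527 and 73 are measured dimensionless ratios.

7.55 × 3.527 = 26.62885 → 26.6 mol (3 s.f., last digit at the 10^-1 place).
4.31 × 73 = 314.63 → 3.1 × 10^2 mol (2 s.f., last digit at the 10^1 place).
Sum: 341.25885 mol; keep the coarser place, 10^1.
Result: 3.4 × 10^2 mol.

3.4 × 10^2 mol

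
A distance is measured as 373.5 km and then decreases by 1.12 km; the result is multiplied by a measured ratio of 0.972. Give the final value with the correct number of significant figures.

362 km

373.5 km − 1.12 km = 372.38 km; the difference is limited to 1 decimal place (4 s.f.).
Carrying full precision, 372.38 × 0.972 = 361.95336 km; 0.972 has 3 s.f., so the result keeps min(4, 3) = 3 s.f.
Rounded to 3 significant figures: 362 km.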